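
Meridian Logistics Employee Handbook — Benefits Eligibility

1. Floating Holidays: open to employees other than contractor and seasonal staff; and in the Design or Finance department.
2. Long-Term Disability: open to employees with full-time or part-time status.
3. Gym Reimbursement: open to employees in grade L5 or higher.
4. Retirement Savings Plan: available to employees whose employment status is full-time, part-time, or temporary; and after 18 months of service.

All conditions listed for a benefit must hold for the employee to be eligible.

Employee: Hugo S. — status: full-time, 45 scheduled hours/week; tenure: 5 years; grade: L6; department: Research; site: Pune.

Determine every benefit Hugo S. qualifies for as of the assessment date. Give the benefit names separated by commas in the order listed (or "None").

Long-Term Disability, Gym Reimbursement, Retirement Savings Plan

Floating Holidays — status full-time ✓ (not excluded); dept Research ✗ → not eligible.
Long-Term Disability — status full-time ✓ → eligible.
Gym Reimbursement — grade L6 ≥ L5 ✓ → eligible.
Retirement Savings Plan — status full-time ✓; service 5 years ≥ 18 months (≈540 days) ✓ → eligible.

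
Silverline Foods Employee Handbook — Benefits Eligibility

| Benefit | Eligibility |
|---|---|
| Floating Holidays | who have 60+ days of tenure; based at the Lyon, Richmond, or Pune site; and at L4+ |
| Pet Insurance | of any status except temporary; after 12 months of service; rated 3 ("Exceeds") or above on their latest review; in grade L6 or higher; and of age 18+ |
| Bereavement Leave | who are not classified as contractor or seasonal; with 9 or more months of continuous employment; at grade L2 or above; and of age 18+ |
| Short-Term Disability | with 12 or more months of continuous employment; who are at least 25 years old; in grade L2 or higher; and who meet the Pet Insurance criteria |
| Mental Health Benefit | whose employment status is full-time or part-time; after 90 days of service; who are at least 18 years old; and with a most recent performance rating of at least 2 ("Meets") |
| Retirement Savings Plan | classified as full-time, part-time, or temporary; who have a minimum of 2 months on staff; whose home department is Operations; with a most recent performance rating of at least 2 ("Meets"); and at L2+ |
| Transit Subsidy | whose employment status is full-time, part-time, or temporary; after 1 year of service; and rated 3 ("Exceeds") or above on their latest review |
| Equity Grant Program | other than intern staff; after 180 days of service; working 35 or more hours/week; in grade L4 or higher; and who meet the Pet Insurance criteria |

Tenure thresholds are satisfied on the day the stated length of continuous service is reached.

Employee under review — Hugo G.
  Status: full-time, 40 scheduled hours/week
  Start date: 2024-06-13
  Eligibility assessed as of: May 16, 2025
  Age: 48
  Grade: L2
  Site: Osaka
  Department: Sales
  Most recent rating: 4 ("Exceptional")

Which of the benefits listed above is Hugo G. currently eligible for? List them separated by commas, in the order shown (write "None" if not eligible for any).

Service from 2024-06-13 to May 16, 2025: 337 days.
Floating Holidays — service 337 days ≥ 60 days ✓; site Osaka ✗ (not Lyon, Richmond, or Pune) → not eligible.
Pet Insurance — status full-time ✓ (not excluded); service 337 days < 12 months (≈360 days) ✗ → not eligible.
Bereavement Leave — status full-time ✓ (not excluded); service 337 days ≥ 9 months (≈270 days) ✓; grade L2 ≥ L2 ✓; age 48 ≥ 18 ✓ → eligible.
Short-Term Disability — service 337 days < 12 months (≈360 days) ✗ → not eligible.
Mental Health Benefit — status full-time ✓; service 337 days ≥ 90 days ✓; age 48 ≥ 18 ✓; rating 4 ≥ 2 ✓ → eligible.
Retirement Savings Plan — status full-time ✓; service 337 days ≥ 2 months (≈60 days) ✓; dept Sales ✗ → not eligible.
Transit Subsidy — status full-time ✓; service 337 days < 1 year (≈365 days) ✗ → not eligible.
Equity Grant Program — status full-time ✓ (not excluded); service 337 days ≥ 180 days ✓; 40 hrs/wk ≥ 35 ✓; grade L2 < L4 ✗ → not eligible.

Bereavement Leave, Mental Health Benefit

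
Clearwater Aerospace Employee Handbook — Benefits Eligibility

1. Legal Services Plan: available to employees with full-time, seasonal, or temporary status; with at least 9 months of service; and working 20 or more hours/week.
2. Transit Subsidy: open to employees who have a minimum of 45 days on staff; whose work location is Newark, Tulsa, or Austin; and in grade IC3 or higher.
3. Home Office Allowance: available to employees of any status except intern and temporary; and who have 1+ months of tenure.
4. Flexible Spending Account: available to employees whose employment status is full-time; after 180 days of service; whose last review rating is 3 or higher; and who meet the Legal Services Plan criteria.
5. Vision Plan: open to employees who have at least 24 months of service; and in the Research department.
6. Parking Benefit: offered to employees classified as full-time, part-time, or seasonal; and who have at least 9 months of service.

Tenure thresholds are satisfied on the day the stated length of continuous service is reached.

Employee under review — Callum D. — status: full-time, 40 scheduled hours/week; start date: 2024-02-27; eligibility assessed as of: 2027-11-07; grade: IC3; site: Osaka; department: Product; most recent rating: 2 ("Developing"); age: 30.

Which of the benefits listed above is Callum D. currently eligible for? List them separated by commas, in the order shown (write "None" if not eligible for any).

Legal Services Plan, Home Office Allowance, Parking Benefit

Service from 2024-02-27 to 2027-11-07: 1349 days.
Legal Services Plan — status full-time ✓; service 1349 days ≥ 9 months (≈270 days) ✓; 40 hrs/wk ≥ 20 ✓ → eligible.
Transit Subsidy — service 1349 days ≥ 45 days ✓; site Osaka ✗ (not Newark, Tulsa, or Austin) → not eligible.
Home Office Allowance — status full-time ✓ (not excluded); service 1349 days ≥ 1 month (≈30 days) ✓ → eligible.
Flexible Spending Account — status full-time ✓; service 1349 days ≥ 180 days ✓; rating 2 < 3 ✗ → not eligible.
Vision Plan — service 1349 days ≥ 24 months (≈720 days) ✓; dept Product ✗ → not eligible.
Parking Benefit — status full-time ✓; service 1349 days ≥ 9 months (≈270 days) ✓ → eligible.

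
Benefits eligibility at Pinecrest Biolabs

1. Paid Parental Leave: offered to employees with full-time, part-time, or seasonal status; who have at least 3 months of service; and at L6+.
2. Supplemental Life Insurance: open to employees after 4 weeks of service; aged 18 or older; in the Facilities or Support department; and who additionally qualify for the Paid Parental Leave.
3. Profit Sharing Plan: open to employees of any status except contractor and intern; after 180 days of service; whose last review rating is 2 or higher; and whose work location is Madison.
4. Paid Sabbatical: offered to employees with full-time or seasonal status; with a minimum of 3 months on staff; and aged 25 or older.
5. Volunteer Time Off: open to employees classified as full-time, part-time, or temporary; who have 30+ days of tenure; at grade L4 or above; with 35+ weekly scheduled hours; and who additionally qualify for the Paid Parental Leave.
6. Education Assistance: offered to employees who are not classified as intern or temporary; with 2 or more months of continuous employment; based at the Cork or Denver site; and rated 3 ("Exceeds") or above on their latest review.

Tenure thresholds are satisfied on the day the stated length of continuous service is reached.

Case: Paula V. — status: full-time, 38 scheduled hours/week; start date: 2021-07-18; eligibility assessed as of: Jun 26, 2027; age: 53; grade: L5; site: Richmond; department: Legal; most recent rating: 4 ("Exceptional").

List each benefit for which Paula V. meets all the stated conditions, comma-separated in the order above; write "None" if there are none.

Paid Sabbatical

Service from 2021-07-18 to Jun 26, 2027: 2169 days.
Paid Parental Leave — status full-time ✓; service 2169 days ≥ 3 months (≈90 days) ✓; grade L5 < L6 ✗ → not eligible.
Supplemental Life Insurance — service 2169 days ≥ 4 weeks (≈28 days) ✓; age 53 ≥ 18 ✓; dept Legal ✗ → not eligible.
Profit Sharing Plan — status full-time ✓ (not excluded); service 2169 days ≥ 180 days ✓; rating 4 ≥ 2 ✓; site Richmond ✗ (not Madison) → not eligible.
Paid Sabbatical — status full-time ✓; service 2169 days ≥ 3 months (≈90 days) ✓; age 53 ≥ 25 ✓ → eligible.
Volunteer Time Off — status full-time ✓; service 2169 days ≥ 30 days ✓; grade L5 ≥ L4 ✓; 38 hrs/wk ≥ 35 ✓; not eligible for Paid Parental Leave ✗ → not eligible.
Education Assistance — status full-time ✓ (not excluded); service 2169 days ≥ 2 months (≈60 days) ✓; site Richmond ✗ (not Cork or Denver) → not eligible.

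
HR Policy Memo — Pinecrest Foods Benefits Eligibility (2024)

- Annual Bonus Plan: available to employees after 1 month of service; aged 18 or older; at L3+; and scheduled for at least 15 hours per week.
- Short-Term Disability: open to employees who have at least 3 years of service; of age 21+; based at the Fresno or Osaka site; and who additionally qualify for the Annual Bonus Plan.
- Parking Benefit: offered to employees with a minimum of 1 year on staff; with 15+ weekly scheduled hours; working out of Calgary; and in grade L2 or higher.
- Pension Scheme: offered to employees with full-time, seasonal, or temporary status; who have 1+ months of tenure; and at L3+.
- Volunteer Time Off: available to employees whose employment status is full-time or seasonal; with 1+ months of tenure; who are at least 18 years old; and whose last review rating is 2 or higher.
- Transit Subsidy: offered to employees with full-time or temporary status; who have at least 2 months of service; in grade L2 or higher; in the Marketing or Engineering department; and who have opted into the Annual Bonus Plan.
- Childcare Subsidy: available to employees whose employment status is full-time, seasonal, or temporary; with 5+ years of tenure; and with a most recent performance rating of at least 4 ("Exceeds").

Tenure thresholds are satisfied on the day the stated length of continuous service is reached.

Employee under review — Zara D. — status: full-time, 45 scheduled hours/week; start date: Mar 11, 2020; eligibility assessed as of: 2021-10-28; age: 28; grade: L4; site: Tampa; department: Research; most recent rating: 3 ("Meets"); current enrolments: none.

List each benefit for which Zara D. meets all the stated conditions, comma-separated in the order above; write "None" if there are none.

Service from Mar 11, 2020 to 2021-10-28: 596 days.
Annual Bonus Plan — service 596 days ≥ 1 month (≈30 days) ✓; age 28 ≥ 18 ✓; grade L4 ≥ L3 ✓; 45 hrs/wk ≥ 15 ✓ → eligible.
Short-Term Disability — service 596 days < 3 years (≈1095 days) ✗ → not eligible.
Parking Benefit — service 596 days ≥ 1 year (≈365 days) ✓; 45 hrs/wk ≥ 15 ✓; site Tampa ✗ (not Calgary) → not eligible.
Pension Scheme — status full-time ✓; service 596 days ≥ 1 month (≈30 days) ✓; grade L4 ≥ L3 ✓ → eligible.
Volunteer Time Off — status full-time ✓; service 596 days ≥ 1 month (≈30 days) ✓; age 28 ≥ 18 ✓; rating 3 ≥ 2 ✓ → eligible.
Transit Subsidy — status full-time ✓; service 596 days ≥ 2 months (≈60 days) ✓; grade L4 ≥ L2 ✓; dept Research ✗ → not eligible.
Childcare Subsidy — status full-time ✓; service 596 days < 5 years (≈1825 days) ✗ → not eligible.

Annual Bonus Plan, Pension Scheme, Volunteer Time Off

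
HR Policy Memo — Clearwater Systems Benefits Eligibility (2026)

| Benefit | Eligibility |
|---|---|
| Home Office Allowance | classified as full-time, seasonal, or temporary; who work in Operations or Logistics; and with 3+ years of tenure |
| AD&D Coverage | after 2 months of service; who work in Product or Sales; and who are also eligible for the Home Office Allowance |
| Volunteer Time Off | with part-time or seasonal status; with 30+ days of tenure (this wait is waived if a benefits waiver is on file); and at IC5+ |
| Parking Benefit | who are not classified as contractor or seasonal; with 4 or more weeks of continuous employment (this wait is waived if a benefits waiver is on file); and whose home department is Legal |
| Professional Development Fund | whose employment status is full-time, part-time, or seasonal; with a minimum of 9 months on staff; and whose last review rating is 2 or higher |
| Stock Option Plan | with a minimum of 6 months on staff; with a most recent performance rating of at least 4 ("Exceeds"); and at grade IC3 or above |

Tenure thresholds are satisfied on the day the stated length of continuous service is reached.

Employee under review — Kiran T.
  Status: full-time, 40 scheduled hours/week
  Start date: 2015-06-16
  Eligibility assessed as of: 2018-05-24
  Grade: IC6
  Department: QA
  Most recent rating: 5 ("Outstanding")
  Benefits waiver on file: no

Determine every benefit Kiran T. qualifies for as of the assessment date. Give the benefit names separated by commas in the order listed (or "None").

Service from 2015-06-16 to 2018-05-24: 1073 days.
Home Office Allowance — status full-time ✓; dept QA ✗ → not eligible.
AD&D Coverage — service 1073 days ≥ 2 months (≈60 days) ✓; dept QA ✗ → not eligible.
Volunteer Time Off — status full-time ✗ (requires part-time or seasonal) → not eligible.
Parking Benefit — status full-time ✓ (not excluded); no waiver, service 1073 days ≥ 4 weeks (≈28 days) ✓; dept QA ✗ → not eligible.
Professional Development Fund — status full-time ✓; service 1073 days ≥ 9 months (≈270 days) ✓; rating 5 ≥ 2 ✓ → eligible.
Stock Option Plan — service 1073 days ≥ 6 months (≈180 days) ✓; rating 5 ≥ 4 ✓; grade IC6 ≥ IC3 ✓ → eligible.

Professional Development Fund, Stock Option Plan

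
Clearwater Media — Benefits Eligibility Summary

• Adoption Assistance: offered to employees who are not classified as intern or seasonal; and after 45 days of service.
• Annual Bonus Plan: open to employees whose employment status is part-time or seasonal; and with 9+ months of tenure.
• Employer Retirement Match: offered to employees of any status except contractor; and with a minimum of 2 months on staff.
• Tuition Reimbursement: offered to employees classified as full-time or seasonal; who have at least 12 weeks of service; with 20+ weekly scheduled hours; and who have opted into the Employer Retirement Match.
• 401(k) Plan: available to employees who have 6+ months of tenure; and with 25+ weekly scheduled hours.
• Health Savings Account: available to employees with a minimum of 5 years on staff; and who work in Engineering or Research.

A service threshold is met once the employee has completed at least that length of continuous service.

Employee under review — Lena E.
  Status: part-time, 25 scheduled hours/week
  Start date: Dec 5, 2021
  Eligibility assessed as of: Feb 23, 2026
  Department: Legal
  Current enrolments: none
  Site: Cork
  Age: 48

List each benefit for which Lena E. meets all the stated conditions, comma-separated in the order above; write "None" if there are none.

Service from Dec 5, 2021 to Feb 23, 2026: 1541 days.
Adoption Assistance — status part-time ✓ (not excluded); service 1541 days ≥ 45 days ✓ → eligible.
Annual Bonus Plan — status part-time ✓; service 1541 days ≥ 9 months (≈270 days) ✓ → eligible.
Employer Retirement Match — status part-time ✓ (not excluded); service 1541 days ≥ 2 months (≈60 days) ✓ → eligible.
Tuition Reimbursement — status part-time ✗ (requires full-time or seasonal) → not eligible.
401(k) Plan — service 1541 days ≥ 6 months (≈180 days) ✓; 25 hrs/wk ≥ 25 ✓ → eligible.
Health Savings Account — service 1541 days < 5 years (≈1825 days) ✗ → not eligible.

Adoption Assistance, Annual Bonus Plan, Employer Retirement Match, 401(k) Plan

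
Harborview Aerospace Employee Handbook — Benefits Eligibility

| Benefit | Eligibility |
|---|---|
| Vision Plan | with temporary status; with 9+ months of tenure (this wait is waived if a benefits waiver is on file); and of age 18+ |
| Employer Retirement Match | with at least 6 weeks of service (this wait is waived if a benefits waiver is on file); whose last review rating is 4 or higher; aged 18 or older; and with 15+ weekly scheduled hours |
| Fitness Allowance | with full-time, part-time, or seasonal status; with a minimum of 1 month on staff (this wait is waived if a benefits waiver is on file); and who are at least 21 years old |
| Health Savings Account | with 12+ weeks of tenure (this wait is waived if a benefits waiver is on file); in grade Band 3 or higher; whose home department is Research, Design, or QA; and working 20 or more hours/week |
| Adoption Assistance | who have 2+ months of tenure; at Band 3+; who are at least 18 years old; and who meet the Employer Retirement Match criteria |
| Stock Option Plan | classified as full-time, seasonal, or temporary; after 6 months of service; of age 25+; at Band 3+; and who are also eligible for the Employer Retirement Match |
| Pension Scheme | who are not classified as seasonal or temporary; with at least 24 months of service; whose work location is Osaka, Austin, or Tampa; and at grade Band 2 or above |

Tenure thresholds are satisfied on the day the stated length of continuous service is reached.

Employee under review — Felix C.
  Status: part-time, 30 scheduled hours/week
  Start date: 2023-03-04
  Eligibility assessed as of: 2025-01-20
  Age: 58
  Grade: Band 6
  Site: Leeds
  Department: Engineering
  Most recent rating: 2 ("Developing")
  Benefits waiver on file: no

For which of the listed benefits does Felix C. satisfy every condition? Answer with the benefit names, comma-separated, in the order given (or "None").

Fitness Allowance

Service from 2023-03-04 to 2025-01-20: 688 days.
Vision Plan — status part-time ✗ (requires temporary) → not eligible.
Employer Retirement Match — no waiver, service 688 days ≥ 6 weeks (≈42 days) ✓; rating 2 < 4 ✗ → not eligible.
Fitness Allowance — status part-time ✓; no waiver, service 688 days ≥ 1 month (≈30 days) ✓; age 58 ≥ 21 ✓ → eligible.
Health Savings Account — no waiver, service 688 days ≥ 12 weeks (≈84 days) ✓; grade Band 6 ≥ Band 3 ✓; dept Engineering ✗ → not eligible.
Adoption Assistance — service 688 days ≥ 2 months (≈60 days) ✓; grade Band 6 ≥ Band 3 ✓; age 58 ≥ 18 ✓; not eligible for Employer Retirement Match ✗ → not eligible.
Stock Option Plan — status part-time ✗ (requires full-time, seasonal, or temporary) → not eligible.
Pension Scheme — status part-time ✓ (not excluded); service 688 days < 24 months (≈720 days) ✗ → not eligible.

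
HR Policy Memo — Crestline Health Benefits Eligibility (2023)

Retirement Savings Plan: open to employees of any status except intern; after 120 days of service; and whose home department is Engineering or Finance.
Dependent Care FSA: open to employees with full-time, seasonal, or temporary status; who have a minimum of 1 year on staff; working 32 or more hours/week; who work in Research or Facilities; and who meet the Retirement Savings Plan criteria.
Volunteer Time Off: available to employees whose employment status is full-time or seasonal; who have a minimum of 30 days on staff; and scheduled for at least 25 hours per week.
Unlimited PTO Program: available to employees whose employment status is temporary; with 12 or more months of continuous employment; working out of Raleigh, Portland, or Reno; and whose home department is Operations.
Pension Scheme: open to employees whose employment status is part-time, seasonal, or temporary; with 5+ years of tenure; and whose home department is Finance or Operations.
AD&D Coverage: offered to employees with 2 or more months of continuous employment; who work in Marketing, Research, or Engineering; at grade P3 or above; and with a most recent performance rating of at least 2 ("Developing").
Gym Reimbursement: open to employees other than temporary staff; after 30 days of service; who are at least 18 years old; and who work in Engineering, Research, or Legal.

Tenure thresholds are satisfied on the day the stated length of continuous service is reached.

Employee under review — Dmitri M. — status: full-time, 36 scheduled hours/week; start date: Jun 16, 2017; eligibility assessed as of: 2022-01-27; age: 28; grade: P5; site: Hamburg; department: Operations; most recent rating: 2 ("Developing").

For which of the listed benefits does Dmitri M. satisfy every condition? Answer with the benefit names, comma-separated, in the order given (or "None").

Volunteer Time Off

Service from Jun 16, 2017 to 2022-01-27: 1686 days.
Retirement Savings Plan — status full-time ✓ (not excluded); service 1686 days ≥ 120 days ✓; dept Operations ✗ → not eligible.
Dependent Care FSA — status full-time ✓; service 1686 days ≥ 1 year (≈365 days) ✓; 36 hrs/wk ≥ 32 ✓; dept Operations ✗ → not eligible.
Volunteer Time Off — status full-time ✓; service 1686 days ≥ 30 days ✓; 36 hrs/wk ≥ 25 ✓ → eligible.
Unlimited PTO Program — status full-time ✗ (requires temporary) → not eligible.
Pension Scheme — status full-time ✗ (requires part-time, seasonal, or temporary) → not eligible.
AD&D Coverage — service 1686 days ≥ 2 months (≈60 days) ✓; dept Operations ✗ → not eligible.
Gym Reimbursement — status full-time ✓ (not excluded); service 1686 days ≥ 30 days ✓; age 28 ≥ 18 ✓; dept Operations ✗ → not eligible.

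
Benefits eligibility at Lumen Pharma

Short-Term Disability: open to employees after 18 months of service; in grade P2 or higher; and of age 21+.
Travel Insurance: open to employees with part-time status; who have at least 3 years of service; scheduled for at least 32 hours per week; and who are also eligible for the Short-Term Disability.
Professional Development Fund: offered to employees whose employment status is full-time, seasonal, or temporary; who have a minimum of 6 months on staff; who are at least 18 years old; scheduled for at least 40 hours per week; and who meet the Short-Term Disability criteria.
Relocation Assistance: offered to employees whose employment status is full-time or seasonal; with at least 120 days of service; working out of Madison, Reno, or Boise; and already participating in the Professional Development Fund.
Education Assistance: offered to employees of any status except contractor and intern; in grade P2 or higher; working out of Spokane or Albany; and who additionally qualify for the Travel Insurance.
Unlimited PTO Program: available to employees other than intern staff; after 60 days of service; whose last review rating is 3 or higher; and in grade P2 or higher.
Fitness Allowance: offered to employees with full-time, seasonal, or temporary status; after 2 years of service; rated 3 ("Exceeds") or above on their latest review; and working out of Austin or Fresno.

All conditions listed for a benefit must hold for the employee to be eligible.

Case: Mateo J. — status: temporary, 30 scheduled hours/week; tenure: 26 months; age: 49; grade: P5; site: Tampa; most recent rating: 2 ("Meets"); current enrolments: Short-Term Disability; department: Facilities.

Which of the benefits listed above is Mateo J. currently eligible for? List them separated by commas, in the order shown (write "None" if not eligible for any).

Short-Term Disability — service 26 months ≥ 18 months ✓; grade P5 ≥ P2 ✓; age 49 ≥ 21 ✓ → eligible.
Travel Insurance — status temporary ✗ (requires part-time) → not eligible.
Professional Development Fund — status temporary ✓; service 26 months ≥ 6 months ✓; age 49 ≥ 18 ✓; 30 hrs/wk < 40 ✗ → not eligible.
Relocation Assistance — status temporary ✗ (requires full-time or seasonal) → not eligible.
Education Assistance — status temporary ✓ (not excluded); grade P5 ≥ P2 ✓; site Tampa ✗ (not Spokane or Albany) → not eligible.
Unlimited PTO Program — status temporary ✓ (not excluded); service 26 months ≥ 60 days ✓; rating 2 < 3 ✗ → not eligible.
Fitness Allowance — status temporary ✓; service 26 months ≥ 2 years (≈730 days) ✓; rating 2 < 3 ✗ → not eligible.

Short-Term Disability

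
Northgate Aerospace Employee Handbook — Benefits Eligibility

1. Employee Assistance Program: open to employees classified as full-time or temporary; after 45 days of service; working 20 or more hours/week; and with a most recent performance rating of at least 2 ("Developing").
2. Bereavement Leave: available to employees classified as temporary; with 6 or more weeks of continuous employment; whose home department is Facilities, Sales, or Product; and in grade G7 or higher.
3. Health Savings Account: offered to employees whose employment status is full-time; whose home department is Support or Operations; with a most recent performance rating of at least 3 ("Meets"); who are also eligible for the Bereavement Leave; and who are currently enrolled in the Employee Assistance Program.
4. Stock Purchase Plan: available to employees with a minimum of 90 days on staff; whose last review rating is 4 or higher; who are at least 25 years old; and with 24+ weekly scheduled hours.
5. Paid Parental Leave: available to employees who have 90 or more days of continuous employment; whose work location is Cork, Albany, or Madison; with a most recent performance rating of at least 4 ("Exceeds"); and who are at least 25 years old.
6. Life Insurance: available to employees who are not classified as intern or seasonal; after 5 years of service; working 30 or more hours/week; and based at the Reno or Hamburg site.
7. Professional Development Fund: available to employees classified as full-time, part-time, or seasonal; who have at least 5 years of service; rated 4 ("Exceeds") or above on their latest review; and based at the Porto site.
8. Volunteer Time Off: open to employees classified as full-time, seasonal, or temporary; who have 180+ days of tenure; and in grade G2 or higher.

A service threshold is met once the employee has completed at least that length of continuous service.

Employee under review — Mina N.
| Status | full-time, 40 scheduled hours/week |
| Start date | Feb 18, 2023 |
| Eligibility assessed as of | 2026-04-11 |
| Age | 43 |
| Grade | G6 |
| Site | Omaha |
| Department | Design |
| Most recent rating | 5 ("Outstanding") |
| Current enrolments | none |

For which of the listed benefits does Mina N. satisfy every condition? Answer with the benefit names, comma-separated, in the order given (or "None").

Employee Assistance Program, Stock Purchase Plan, Volunteer Time Off

Service from Feb 18, 2023 to 2026-04-11: 1148 days.
Employee Assistance Program — status full-time ✓; service 1148 days ≥ 45 days ✓; 40 hrs/wk ≥ 20 ✓; rating 5 ≥ 2 ✓ → eligible.
Bereavement Leave — status full-time ✗ (requires temporary) → not eligible.
Health Savings Account — status full-time ✓; dept Design ✗ → not eligible.
Stock Purchase Plan — service 1148 days ≥ 90 days ✓; rating 5 ≥ 4 ✓; age 43 ≥ 25 ✓; 40 hrs/wk ≥ 24 ✓ → eligible.
Paid Parental Leave — service 1148 days ≥ 90 days ✓; site Omaha ✗ (not Cork, Albany, or Madison) → not eligible.
Life Insurance — status full-time ✓ (not excluded); service 1148 days < 5 years (≈1825 days) ✗ → not eligible.
Professional Development Fund — status full-time ✓; service 1148 days < 5 years (≈1825 days) ✗ → not eligible.
Volunteer Time Off — status full-time ✓; service 1148 days ≥ 180 days ✓; grade G6 ≥ G2 ✓ → eligible.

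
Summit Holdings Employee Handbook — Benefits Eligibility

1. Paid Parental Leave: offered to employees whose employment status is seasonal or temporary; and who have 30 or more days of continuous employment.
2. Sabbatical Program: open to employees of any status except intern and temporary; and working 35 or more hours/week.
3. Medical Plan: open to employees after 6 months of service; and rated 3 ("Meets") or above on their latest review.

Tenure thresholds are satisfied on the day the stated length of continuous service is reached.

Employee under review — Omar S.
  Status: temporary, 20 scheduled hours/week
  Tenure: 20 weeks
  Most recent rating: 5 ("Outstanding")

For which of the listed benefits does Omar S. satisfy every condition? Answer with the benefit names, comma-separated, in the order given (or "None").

Paid Parental Leave

Paid Parental Leave — status temporary ✓; service 20 weeks ≥ 30 days ✓ → eligible.
Sabbatical Program — status temporary ✗ (excluded) → not eligible.
Medical Plan — service 20 weeks < 6 months (≈180 days) ✗ → not eligible.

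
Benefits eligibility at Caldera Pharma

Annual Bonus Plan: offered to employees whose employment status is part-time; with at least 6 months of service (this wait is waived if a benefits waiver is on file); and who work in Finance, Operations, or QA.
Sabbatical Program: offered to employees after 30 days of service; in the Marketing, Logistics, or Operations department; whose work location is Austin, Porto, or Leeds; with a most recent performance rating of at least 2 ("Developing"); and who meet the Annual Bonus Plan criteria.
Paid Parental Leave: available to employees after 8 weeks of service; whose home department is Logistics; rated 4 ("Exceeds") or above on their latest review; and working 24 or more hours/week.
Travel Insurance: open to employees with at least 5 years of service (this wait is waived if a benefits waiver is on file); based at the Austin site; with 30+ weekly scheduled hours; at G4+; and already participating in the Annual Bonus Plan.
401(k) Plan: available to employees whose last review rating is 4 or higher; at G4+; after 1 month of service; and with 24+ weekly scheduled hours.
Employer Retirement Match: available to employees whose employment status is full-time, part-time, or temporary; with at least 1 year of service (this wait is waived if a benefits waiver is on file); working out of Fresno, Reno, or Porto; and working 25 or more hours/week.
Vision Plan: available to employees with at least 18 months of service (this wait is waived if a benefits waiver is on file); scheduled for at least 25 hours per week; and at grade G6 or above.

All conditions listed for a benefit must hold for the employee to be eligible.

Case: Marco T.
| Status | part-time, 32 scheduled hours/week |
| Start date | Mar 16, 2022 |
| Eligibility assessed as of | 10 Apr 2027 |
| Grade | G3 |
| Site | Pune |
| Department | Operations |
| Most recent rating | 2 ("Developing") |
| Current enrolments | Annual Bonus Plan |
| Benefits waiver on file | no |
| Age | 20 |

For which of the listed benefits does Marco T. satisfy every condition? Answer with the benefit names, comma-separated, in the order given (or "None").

Service from Mar 16, 2022 to 10 Apr 2027: 1851 days.
Annual Bonus Plan — status part-time ✓; no waiver, service 1851 days ≥ 6 months (≈180 days) ✓; dept Operations ✓ → eligible.
Sabbatical Program — service 1851 days ≥ 30 days ✓; dept Operations ✓; site Pune ✗ (not Austin, Porto, or Leeds) → not eligible.
Paid Parental Leave — service 1851 days ≥ 8 weeks (≈56 days) ✓; dept Operations ✗ → not eligible.
Travel Insurance — no waiver, service 1851 days ≥ 5 years (≈1825 days) ✓; site Pune ✗ (not Austin) → not eligible.
401(k) Plan — rating 2 < 4 ✗ → not eligible.
Employer Retirement Match — status part-time ✓; no waiver, service 1851 days ≥ 1 year (≈365 days) ✓; site Pune ✗ (not Fresno, Reno, or Porto) → not eligible.
Vision Plan — no waiver, service 1851 days ≥ 18 months (≈540 days) ✓; 32 hrs/wk ≥ 25 ✓; grade G3 < G6 ✗ → not eligible.

Annual Bonus Plan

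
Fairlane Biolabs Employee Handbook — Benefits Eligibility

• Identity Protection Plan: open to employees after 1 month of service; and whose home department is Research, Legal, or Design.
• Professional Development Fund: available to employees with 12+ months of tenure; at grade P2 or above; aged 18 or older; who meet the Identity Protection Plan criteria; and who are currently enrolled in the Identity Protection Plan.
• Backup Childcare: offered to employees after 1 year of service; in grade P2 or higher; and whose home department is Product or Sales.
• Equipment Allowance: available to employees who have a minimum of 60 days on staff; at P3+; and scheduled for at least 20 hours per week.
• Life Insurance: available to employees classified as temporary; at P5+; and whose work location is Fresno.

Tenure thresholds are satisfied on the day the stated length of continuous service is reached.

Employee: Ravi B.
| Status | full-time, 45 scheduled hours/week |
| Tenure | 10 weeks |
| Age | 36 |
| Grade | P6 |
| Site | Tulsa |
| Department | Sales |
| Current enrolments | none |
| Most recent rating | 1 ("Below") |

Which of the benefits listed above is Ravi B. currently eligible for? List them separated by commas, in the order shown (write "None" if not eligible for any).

Identity Protection Plan — service 10 weeks ≥ 1 month (≈30 days) ✓; dept Sales ✗ → not eligible.
Professional Development Fund — service 10 weeks < 12 months (≈360 days) ✗ → not eligible.
Backup Childcare — service 10 weeks < 1 year (≈365 days) ✗ → not eligible.
Equipment Allowance — service 10 weeks ≥ 60 days ✓; grade P6 ≥ P3 ✓; 45 hrs/wk ≥ 20 ✓ → eligible.
Life Insurance — status full-time ✗ (requires temporary) → not eligible.

Equipment Allowance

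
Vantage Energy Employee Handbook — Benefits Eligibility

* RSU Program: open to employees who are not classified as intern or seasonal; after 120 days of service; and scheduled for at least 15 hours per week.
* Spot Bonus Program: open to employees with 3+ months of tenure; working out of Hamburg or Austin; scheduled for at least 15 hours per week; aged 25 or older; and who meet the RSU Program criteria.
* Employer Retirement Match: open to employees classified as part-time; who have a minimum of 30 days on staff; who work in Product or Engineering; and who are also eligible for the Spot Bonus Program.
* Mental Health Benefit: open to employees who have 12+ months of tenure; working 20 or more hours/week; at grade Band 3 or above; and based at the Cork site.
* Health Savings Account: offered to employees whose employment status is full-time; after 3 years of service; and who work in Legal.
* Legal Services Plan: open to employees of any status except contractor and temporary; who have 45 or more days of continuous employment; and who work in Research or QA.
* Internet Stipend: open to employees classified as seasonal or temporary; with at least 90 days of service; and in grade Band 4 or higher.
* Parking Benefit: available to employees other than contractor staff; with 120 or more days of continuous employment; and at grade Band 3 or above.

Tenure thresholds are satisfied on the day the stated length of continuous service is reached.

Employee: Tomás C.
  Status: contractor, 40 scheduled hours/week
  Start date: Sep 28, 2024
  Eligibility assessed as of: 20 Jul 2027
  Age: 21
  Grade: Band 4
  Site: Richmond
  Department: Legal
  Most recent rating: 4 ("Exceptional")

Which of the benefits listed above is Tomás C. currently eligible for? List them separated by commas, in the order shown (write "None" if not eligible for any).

Service from Sep 28, 2024 to 20 Jul 2027: 1025 days.
RSU Program — status contractor ✓ (not excluded); service 1025 days ≥ 120 days ✓; 40 hrs/wk ≥ 15 ✓ → eligible.
Spot Bonus Program — service 1025 days ≥ 3 months (≈90 days) ✓; site Richmond ✗ (not Hamburg or Austin) → not eligible.
Employer Retirement Match — status contractor ✗ (requires part-time) → not eligible.
Mental Health Benefit — service 1025 days ≥ 12 months (≈360 days) ✓; 40 hrs/wk ≥ 20 ✓; grade Band 4 ≥ Band 3 ✓; site Richmond ✗ (not Cork) → not eligible.
Health Savings Account — status contractor ✗ (requires full-time) → not eligible.
Legal Services Plan — status contractor ✗ (excluded) → not eligible.
Internet Stipend — status contractor ✗ (requires seasonal or temporary) → not eligible.
Parking Benefit — status contractor ✗ (excluded) → not eligible.

RSU Program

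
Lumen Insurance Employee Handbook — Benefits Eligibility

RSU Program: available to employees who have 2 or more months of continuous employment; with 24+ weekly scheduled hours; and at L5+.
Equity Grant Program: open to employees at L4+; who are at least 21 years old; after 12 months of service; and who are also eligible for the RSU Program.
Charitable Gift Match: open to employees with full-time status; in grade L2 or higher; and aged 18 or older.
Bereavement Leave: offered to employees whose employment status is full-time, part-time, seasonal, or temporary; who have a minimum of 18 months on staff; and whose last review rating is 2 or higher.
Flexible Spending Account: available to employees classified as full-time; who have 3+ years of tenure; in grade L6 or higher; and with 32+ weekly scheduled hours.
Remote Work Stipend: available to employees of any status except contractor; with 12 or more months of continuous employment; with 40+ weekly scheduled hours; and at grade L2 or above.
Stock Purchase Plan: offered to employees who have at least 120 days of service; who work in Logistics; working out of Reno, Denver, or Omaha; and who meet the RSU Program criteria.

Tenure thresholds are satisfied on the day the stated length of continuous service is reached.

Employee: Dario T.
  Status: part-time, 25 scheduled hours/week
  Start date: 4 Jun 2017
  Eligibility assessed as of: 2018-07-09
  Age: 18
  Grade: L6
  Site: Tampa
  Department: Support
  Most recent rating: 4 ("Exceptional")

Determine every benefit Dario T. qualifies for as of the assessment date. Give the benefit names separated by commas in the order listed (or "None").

Service from 4 Jun 2017 to 2018-07-09: 400 days.
RSU Program — service 400 days ≥ 2 months (≈60 days) ✓; 25 hrs/wk ≥ 24 ✓; grade L6 ≥ L5 ✓ → eligible.
Equity Grant Program — grade L6 ≥ L4 ✓; age 18 < 21 ✗ → not eligible.
Charitable Gift Match — status part-time ✗ (requires full-time) → not eligible.
Bereavement Leave — status part-time ✓; service 400 days < 18 months (≈540 days) ✗ → not eligible.
Flexible Spending Account — status part-time ✗ (requires full-time) → not eligible.
Remote Work Stipend — status part-time ✓ (not excluded); service 400 days ≥ 12 months (≈360 days) ✓; 25 hrs/wk < 40 ✗ → not eligible.
Stock Purchase Plan — service 400 days ≥ 120 days ✓; dept Support ✗ → not eligible.

RSU Program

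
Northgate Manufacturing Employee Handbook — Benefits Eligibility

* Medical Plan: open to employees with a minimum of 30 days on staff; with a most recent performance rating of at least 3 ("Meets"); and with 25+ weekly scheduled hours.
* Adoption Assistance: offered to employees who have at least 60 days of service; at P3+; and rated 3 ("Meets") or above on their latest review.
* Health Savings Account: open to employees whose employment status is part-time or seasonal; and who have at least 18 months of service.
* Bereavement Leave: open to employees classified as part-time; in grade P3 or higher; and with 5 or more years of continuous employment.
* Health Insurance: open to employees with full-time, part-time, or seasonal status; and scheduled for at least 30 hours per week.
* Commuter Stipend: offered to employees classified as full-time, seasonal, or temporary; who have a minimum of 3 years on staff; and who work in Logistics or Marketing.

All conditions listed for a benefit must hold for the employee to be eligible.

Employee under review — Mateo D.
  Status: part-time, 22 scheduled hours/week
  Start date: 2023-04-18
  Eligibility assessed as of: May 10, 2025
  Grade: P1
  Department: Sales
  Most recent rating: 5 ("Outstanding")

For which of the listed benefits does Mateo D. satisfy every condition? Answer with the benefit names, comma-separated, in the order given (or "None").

Health Savings Account

Service from 2023-04-18 to May 10, 2025: 753 days.
Medical Plan — service 753 days ≥ 30 days ✓; rating 5 ≥ 3 ✓; 22 hrs/wk < 25 ✗ → not eligible.
Adoption Assistance — service 753 days ≥ 60 days ✓; grade P1 < P3 ✗ → not eligible.
Health Savings Account — status part-time ✓; service 753 days ≥ 18 months (≈540 days) ✓ → eligible.
Bereavement Leave — status part-time ✓; grade P1 < P3 ✗ → not eligible.
Health Insurance — status part-time ✓; 22 hrs/wk < 30 ✗ → not eligible.
Commuter Stipend — status part-time ✗ (requires full-time, seasonal, or temporary) → not eligible.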